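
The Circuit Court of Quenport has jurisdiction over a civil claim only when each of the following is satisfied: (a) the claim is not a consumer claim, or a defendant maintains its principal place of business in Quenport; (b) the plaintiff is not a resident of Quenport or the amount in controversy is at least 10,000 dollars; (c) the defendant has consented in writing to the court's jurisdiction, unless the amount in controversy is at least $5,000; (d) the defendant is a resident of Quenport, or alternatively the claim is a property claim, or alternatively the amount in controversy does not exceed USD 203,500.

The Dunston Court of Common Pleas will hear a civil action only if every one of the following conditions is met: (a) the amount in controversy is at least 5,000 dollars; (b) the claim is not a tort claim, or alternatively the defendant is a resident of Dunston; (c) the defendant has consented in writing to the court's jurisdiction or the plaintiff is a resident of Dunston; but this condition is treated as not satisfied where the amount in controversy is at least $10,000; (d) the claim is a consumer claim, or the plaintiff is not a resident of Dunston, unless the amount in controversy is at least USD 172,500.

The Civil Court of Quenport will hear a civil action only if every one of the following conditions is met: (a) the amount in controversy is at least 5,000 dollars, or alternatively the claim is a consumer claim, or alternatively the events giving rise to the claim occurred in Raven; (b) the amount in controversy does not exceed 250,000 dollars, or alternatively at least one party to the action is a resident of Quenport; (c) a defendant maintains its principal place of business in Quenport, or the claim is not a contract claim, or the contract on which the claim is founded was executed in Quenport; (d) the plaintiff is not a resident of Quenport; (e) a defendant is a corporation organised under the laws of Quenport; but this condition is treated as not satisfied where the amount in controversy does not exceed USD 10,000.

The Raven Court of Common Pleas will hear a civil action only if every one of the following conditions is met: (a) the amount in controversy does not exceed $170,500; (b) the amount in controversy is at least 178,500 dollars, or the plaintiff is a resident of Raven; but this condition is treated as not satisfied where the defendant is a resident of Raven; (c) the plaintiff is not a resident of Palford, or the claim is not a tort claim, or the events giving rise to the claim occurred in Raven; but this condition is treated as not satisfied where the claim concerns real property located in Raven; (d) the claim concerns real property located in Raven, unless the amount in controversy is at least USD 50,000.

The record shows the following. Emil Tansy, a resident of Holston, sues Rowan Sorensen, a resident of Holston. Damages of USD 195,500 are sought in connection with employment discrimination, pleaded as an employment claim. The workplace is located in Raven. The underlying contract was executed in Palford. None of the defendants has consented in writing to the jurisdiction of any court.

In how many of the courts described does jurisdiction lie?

The Circuit Court of Quenport:
  (a) The claim is an employment claim, not a consumer claim, so this disjunct is met. Satisfied.
  (b) The plaintiff resides in Holston, which is not Quenport — that alternative is enough. Satisfied.
  (c) No such written consent has been filed. The proviso rescues it, though: the amount in controversy is USD 195,500, which meets the $5,000 floor. Satisfied.
  (d) The amount in controversy is $195,500, within the 203,500 dollars ceiling — that alternative is enough. Met.
  → Jurisdiction lies.
The Dunston Court of Common Pleas:
  (a) The amount in controversy is USD 195,500, which meets the $5,000 floor. Satisfied.
  (b) The claim is an employment claim, not a tort claim, so this disjunct is met. Satisfied.
  (c) No such written consent has been filed; the plaintiff resides in Holston, not Dunston — none of the alternatives is met. Not met.
  (d) The plaintiff resides in Holston, which is not Dunston, so one alternative holds. Met.
  → No jurisdiction.
The Civil Court of Quenport:
  (a) The amount in controversy is 195,500 dollars, which meets the 5,000 dollars floor, which satisfies one of the alternatives. Condition met.
  (b) The amount in controversy is 195,500 dollars, within the 250,000 dollars ceiling, which satisfies one of the alternatives. Met.
  (c) The claim is an employment claim, not a contract claim, which satisfies one of the alternatives. Met.
  (d) The plaintiff resides in Holston, which is not Quenport. Satisfied.
  (e) No defendant is a corporation. Not met.
  → At least one condition fails; no jurisdiction.
The Raven Court of Common Pleas:
  (a) The amount in controversy is $195,500, above the 170,500 dollars ceiling. Condition not met.
  (b) The amount in controversy is USD 195,500, which meets the 178,500 dollars floor, so this disjunct is met. The carve-out does not apply: the defendant resides in Holston, not Raven. Satisfied.
  (c) The plaintiff resides in Holston, which is not Palford, so one alternative holds. And the carve-out is inapplicable — the claim does not concern real property. Met.
  (d) The claim does not concern real property. But the amount in controversy is 195,500 dollars, which meets the $50,000 floor, and the 'unless' clause therefore excuses the requirement. Condition met.
  → No jurisdiction.
Courts with jurisdiction: the Circuit Court of Quenport — 1 in total.

1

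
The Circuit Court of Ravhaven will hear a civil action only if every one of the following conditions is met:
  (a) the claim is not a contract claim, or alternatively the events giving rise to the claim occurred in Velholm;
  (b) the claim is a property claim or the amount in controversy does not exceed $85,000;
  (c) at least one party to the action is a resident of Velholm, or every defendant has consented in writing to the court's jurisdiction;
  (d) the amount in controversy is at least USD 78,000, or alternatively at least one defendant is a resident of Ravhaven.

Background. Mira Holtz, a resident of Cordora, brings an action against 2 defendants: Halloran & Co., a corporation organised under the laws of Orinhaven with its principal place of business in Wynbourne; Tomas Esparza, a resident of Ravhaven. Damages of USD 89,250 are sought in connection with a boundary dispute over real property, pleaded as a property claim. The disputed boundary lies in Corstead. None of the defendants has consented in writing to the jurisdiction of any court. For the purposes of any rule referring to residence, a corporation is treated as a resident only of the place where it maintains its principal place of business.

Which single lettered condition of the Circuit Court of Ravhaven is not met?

(c)

The Circuit Court of Ravhaven:
  (a) The claim is a property claim, not a contract claim — that alternative is enough. Met.
  (b) The claim is a property claim, which satisfies one of the alternatives. Condition met.
  (c) No party resides in Velholm; no such written consent has been filed — no alternative holds. Fails.
  (d) The amount in controversy is USD 89,250, which meets the 78,000 dollars floor, so one alternative holds. Satisfied.
Only condition (c) fails.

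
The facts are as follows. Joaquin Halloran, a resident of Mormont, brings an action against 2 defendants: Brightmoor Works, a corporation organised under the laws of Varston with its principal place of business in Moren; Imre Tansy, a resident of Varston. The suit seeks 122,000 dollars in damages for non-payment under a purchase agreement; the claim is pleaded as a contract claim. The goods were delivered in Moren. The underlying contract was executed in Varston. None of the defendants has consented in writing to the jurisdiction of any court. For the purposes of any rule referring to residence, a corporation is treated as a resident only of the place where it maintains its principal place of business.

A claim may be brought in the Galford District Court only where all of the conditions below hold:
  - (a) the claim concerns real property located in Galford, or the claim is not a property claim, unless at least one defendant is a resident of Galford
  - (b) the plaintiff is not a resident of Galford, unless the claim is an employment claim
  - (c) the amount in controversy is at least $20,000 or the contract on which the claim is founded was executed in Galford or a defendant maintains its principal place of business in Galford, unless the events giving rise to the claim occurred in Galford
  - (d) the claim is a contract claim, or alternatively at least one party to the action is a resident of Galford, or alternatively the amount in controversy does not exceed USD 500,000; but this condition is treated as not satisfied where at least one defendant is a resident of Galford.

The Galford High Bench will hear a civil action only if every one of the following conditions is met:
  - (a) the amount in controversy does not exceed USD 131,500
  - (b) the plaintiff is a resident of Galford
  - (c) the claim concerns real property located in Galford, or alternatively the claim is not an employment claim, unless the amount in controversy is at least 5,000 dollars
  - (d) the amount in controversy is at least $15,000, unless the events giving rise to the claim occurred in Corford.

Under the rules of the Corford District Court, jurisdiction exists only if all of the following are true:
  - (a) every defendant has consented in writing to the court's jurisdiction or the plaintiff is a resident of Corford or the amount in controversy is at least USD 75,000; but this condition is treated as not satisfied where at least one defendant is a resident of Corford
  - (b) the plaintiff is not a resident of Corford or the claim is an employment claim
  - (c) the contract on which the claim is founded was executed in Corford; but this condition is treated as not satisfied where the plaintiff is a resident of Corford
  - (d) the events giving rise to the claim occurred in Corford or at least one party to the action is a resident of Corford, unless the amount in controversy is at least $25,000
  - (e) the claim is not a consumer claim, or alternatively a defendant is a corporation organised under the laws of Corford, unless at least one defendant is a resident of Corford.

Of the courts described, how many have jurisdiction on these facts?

The Galford District Court:
  (a) The claim is a contract claim, not a property claim, so one alternative holds. Satisfied.
  (b) The plaintiff resides in Mormont, which is not Galford. Met.
  (c) The amount in controversy is 122,000 dollars, which meets the USD 20,000 floor, so one alternative holds. Met.
  (d) The claim is a contract claim, so this disjunct is met. The carve-out does not apply: no defendant resides in Galford (they reside in Moren, Varston). Met.
  → All conditions met; jurisdiction exists.
The Galford High Bench:
  (a) The amount in controversy is 122,000 dollars, within the 131,500 dollars ceiling. Satisfied.
  (b) The plaintiff resides in Mormont, not Galford. Condition not met.
  (c) The claim is a contract claim, not an employment claim — that alternative is enough. Satisfied.
  (d) The amount in controversy is 122,000 dollars, which meets the $15,000 floor. Satisfied.
  → The court lacks jurisdiction.
The Corford District Court:
  (a) The amount in controversy is $122,000, which meets the USD 75,000 floor — that alternative is enough. The carve-out does not apply: no defendant resides in Corford (they reside in Moren, Varston). Condition met.
  (b) The plaintiff resides in Mormont, which is not Corford — that alternative is enough. Condition met.
  (c) The contract was executed in Varston, not Corford. Fails.
  (d) The operative events occurred in Moren, not Corford; no party resides in Corford — every alternative fails. However, the amount in controversy is USD 122,000, which meets the 25,000 dollars floor, so the 'unless' proviso supplies this condition. Satisfied.
  (e) The claim is a contract claim, not a consumer claim, so this disjunct is met. Met.
  → Not every requirement is met — no jurisdiction.
Courts with jurisdiction: the Galford District Court — 1 in total.

1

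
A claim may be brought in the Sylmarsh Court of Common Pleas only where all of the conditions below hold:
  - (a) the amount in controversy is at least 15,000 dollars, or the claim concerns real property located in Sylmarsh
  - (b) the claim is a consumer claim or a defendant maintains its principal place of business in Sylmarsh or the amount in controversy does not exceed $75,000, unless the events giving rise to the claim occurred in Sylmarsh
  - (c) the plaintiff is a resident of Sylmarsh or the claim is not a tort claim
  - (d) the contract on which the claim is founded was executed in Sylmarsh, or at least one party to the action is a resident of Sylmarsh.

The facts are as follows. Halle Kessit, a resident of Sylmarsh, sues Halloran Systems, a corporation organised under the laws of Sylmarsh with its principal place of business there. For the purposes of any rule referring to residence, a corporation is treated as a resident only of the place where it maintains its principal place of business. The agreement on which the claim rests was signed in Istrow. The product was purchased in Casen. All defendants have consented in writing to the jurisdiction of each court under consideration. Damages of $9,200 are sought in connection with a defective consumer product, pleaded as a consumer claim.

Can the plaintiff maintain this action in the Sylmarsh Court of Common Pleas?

No

The Sylmarsh Court of Common Pleas:
  (a) The amount in controversy is USD 9,200, below the $15,000 floor; the claim does not concern real property — none of the alternatives is met. Fails.
  (b) The claim is a consumer claim, so one alternative holds. Condition met.
  (c) The plaintiff resides in Sylmarsh — that alternative is enough. Satisfied.
  (d) Halle Kessit resides in Sylmarsh, so one alternative holds. Met.
  → Not every requirement is met — no jurisdiction.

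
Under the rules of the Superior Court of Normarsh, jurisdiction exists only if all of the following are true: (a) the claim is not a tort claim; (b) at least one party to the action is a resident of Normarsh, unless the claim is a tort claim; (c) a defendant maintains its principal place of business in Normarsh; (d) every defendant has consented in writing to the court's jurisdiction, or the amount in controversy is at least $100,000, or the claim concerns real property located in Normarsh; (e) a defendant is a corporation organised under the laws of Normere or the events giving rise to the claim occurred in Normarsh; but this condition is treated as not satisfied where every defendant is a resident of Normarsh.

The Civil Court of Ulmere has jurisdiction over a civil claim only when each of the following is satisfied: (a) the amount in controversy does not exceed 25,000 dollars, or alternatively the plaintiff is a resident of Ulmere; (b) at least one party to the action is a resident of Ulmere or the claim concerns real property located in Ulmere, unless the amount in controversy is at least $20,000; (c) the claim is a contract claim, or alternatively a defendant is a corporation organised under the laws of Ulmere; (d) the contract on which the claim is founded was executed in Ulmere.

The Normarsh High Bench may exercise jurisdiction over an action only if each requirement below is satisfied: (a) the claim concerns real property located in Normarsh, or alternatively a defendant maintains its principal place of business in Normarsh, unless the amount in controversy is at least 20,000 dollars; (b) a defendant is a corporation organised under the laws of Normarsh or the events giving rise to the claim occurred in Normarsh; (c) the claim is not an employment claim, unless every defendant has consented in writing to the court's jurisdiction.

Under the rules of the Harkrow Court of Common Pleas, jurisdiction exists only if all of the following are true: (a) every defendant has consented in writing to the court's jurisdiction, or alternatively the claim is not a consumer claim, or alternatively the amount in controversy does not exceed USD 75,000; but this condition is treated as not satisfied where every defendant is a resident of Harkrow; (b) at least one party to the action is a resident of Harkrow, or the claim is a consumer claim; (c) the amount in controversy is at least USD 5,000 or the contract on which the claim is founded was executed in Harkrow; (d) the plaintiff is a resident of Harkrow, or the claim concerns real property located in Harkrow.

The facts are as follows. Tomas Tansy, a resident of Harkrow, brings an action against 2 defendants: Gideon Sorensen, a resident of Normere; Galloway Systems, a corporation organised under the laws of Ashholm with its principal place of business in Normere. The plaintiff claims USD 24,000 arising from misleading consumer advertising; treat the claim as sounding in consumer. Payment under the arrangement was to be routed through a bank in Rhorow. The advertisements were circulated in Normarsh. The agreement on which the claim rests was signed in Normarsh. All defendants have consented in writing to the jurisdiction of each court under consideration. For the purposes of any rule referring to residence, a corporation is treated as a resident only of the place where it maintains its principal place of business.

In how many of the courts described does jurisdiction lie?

The Superior Court of Normarsh:
  (a) The claim is a consumer claim, not a tort claim. Condition met.
  (b) No party resides in Normarsh. The proviso offers no rescue either, since the claim is a consumer claim, not a tort claim. Condition not met.
  (c) The corporate defendant(s) have their principal place of business in Normere, not Normarsh. Fails.
  (d) Every defendant has filed written consent — that alternative is enough. Satisfied.
  (e) The operative events occurred in Normarsh, so one alternative holds. And the carve-out is inapplicable — the defendants reside as follows — Gideon Sorensen in Normere, Galloway Systems in Normere — not all in Normarsh. Satisfied.
  → At least one condition fails; no jurisdiction.
The Civil Court of Ulmere:
  (a) The amount in controversy is 24,000 dollars, within the 25,000 dollars ceiling — that alternative is enough. Met.
  (b) No party resides in Ulmere; the claim does not concern real property — none of the alternatives is met. However, the amount in controversy is 24,000 dollars, which meets the USD 20,000 floor, so the 'unless' proviso supplies this condition. Met.
  (c) The claim is a consumer claim, not a contract claim; the corporate defendant(s) are organised in Ashholm, not Ulmere — none of the alternatives is met. Not met.
  (d) The contract was executed in Normarsh, not Ulmere. Condition not met.
  → The court lacks jurisdiction.
The Normarsh High Bench:
  (a) The claim does not concern real property; the corporate defendant(s) have their principal place of business in Normere, not Normarsh — none of the alternatives is met. The proviso rescues it, though: the amount in controversy is 24,000 dollars, which meets the 20,000 dollars floor. Satisfied.
  (b) The operative events occurred in Normarsh, so this disjunct is met. Condition met.
  (c) The claim is a consumer claim, not an employment claim. Condition met.
  → All conditions met; jurisdiction exists.
The Harkrow Court of Common Pleas:
  (a) Every defendant has filed written consent, so this disjunct is met. The carve-out does not apply: the defendants reside as follows — Gideon Sorensen in Normere, Galloway Systems in Normere — not all in Harkrow. Condition met.
  (b) Tomas Tansy resides in Harkrow — that alternative is enough. Condition met.
  (c) The amount in controversy is $24,000, which meets the USD 5,000 floor — that alternative is enough. Satisfied.
  (d) The plaintiff resides in Harkrow, which satisfies one of the alternatives. Condition met.
  → Every requirement is satisfied — jurisdiction.
Courts with jurisdiction: the Normarsh High Bench, the Harkrow Court of Common Pleas — 2 in total.

2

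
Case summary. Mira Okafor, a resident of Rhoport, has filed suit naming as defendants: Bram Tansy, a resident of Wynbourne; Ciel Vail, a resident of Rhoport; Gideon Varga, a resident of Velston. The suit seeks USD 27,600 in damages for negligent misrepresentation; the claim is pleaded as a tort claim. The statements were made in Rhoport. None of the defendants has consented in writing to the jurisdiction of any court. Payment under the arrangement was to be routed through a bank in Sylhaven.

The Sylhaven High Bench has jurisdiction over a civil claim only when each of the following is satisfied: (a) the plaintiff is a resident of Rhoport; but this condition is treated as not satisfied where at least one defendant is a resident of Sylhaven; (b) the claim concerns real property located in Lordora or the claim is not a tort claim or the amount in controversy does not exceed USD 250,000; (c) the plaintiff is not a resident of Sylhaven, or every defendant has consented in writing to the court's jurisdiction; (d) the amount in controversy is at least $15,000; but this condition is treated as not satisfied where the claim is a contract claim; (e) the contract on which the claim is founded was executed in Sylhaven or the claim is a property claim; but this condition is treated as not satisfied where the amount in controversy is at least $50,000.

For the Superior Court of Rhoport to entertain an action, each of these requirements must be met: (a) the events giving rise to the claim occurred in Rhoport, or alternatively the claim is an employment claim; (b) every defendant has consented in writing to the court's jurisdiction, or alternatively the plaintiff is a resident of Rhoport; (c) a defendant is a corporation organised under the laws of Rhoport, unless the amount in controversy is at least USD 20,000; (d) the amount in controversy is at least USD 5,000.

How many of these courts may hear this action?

1

The Sylhaven High Bench:
  (a) The plaintiff resides in Rhoport. The exception is not triggered, since no defendant resides in Sylhaven (they reside in Wynbourne, Rhoport, Velston). Satisfied.
  (b) The amount in controversy is USD 27,600, within the USD 250,000 ceiling, so this disjunct is met. Condition met.
  (c) The plaintiff resides in Rhoport, which is not Sylhaven — that alternative is enough. Condition met.
  (d) The amount in controversy is 27,600 dollars, which meets the USD 15,000 floor. The carve-out does not apply: the claim is a tort claim, not a contract claim. Condition met.
  (e) No contract (and hence no place of execution) is alleged; the claim is a tort claim, not a property claim — none of the alternatives is met. Not met.
  → The court lacks jurisdiction.
The Superior Court of Rhoport:
  (a) The operative events occurred in Rhoport, so one alternative holds. Satisfied.
  (b) The plaintiff resides in Rhoport, so one alternative holds. Met.
  (c) No defendant is a corporation. However, the amount in controversy is USD 27,600, which meets the 20,000 dollars floor, so the 'unless' proviso supplies this condition. Condition met.
  (d) The amount in controversy is 27,600 dollars, which meets the USD 5,000 floor. Met.
  → The court has jurisdiction.
Courts with jurisdiction: the Superior Court of Rhoport — 1 in total.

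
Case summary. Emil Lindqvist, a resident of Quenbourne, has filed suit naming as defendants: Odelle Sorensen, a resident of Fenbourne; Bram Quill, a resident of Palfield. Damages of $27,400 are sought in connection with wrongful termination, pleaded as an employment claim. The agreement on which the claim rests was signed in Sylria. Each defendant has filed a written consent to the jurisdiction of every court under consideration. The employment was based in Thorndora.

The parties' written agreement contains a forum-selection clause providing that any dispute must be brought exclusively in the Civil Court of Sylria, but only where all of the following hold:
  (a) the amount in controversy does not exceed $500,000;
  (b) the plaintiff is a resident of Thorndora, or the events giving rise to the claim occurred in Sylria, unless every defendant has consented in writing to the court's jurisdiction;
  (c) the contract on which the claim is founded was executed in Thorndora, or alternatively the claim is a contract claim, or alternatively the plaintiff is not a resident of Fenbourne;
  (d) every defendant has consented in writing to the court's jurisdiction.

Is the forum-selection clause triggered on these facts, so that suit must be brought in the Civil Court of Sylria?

The Civil Court of Sylria:
  (a) The amount in controversy is USD 27,400, within the $500,000 ceiling. Met.
  (b) The plaintiff resides in Quenbourne, not Thorndora; the operative events occurred in Thorndora, not Sylria — none of the alternatives is met. The proviso rescues it, though: every defendant has filed written consent. Satisfied.
  (c) The plaintiff resides in Quenbourne, which is not Fenbourne, so this disjunct is met. Met.
  (d) Every defendant has filed written consent. Satisfied.
  → The clause applies.

Yes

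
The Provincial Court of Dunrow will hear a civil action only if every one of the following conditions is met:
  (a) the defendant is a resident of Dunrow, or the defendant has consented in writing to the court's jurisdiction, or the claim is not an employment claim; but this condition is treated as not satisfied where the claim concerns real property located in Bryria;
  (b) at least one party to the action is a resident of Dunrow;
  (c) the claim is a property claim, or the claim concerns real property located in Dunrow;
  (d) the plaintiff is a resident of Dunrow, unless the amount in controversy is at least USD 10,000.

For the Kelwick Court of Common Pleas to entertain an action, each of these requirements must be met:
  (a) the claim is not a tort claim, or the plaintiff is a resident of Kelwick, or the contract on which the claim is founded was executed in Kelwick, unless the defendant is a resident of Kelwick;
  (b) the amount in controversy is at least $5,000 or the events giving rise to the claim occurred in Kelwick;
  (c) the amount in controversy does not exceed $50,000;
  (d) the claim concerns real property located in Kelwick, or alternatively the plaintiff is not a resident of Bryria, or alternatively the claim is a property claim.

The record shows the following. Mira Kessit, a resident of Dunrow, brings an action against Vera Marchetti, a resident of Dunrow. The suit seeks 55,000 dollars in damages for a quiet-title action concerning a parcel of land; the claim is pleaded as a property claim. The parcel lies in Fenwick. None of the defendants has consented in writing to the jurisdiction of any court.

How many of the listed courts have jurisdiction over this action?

The Provincial Court of Dunrow:
  (a) The defendant resides in Dunrow, so this disjunct is met. The exception is not triggered, since the property lies in Fenwick, not Bryria. Met.
  (b) Mira Kessit resides in Dunrow. Satisfied.
  (c) The claim is a property claim, so this disjunct is met. Satisfied.
  (d) The plaintiff resides in Dunrow. Satisfied.
  → Jurisdiction lies.
The Kelwick Court of Common Pleas:
  (a) The claim is a property claim, not a tort claim, so this disjunct is met. Met.
  (b) The amount in controversy is 55,000 dollars, which meets the USD 5,000 floor, which satisfies one of the alternatives. Condition met.
  (c) The amount in controversy is USD 55,000, above the 50,000 dollars ceiling. Not met.
  (d) The plaintiff resides in Dunrow, which is not Bryria — that alternative is enough. Condition met.
  → No jurisdiction.
Courts with jurisdiction: the Provincial Court of Dunrow — 1 in total.

1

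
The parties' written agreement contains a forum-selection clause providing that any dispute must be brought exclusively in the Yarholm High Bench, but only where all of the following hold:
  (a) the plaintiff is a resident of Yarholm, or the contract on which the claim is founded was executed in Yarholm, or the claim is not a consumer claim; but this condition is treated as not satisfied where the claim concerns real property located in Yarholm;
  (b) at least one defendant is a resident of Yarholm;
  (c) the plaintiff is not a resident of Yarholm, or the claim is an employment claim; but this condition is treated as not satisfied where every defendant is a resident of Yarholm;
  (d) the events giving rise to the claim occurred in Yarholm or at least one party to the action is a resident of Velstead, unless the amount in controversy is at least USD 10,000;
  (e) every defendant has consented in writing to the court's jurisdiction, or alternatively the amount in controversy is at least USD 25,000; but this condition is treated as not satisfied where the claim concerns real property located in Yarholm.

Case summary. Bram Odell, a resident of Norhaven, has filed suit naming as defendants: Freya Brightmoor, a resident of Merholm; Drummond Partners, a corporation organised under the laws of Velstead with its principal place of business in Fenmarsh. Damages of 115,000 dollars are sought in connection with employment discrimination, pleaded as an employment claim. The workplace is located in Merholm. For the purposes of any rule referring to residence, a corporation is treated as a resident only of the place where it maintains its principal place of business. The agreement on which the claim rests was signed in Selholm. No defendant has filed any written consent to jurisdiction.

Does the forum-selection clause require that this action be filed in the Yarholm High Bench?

No

The Yarholm High Bench:
  (a) The claim is an employment claim, not a consumer claim, so one alternative holds. The carve-out does not apply: the claim does not concern real property. Satisfied.
  (b) No defendant resides in Yarholm (they reside in Merholm, Fenmarsh). Condition not met.
  (c) The plaintiff resides in Norhaven, which is not Yarholm — that alternative is enough. The carve-out does not apply: the defendants reside as follows — Freya Brightmoor in Merholm, Drummond Partners in Fenmarsh — not all in Yarholm. Satisfied.
  (d) The operative events occurred in Merholm, not Yarholm; no party resides in Velstead — every alternative fails. But the amount in controversy is USD 115,000, which meets the USD 10,000 floor, and the 'unless' clause therefore excuses the requirement. Met.
  (e) The amount in controversy is 115,000 dollars, which meets the 25,000 dollars floor, so this disjunct is met. And the carve-out is inapplicable — the claim does not concern real property. Satisfied.
  → The clause does not apply.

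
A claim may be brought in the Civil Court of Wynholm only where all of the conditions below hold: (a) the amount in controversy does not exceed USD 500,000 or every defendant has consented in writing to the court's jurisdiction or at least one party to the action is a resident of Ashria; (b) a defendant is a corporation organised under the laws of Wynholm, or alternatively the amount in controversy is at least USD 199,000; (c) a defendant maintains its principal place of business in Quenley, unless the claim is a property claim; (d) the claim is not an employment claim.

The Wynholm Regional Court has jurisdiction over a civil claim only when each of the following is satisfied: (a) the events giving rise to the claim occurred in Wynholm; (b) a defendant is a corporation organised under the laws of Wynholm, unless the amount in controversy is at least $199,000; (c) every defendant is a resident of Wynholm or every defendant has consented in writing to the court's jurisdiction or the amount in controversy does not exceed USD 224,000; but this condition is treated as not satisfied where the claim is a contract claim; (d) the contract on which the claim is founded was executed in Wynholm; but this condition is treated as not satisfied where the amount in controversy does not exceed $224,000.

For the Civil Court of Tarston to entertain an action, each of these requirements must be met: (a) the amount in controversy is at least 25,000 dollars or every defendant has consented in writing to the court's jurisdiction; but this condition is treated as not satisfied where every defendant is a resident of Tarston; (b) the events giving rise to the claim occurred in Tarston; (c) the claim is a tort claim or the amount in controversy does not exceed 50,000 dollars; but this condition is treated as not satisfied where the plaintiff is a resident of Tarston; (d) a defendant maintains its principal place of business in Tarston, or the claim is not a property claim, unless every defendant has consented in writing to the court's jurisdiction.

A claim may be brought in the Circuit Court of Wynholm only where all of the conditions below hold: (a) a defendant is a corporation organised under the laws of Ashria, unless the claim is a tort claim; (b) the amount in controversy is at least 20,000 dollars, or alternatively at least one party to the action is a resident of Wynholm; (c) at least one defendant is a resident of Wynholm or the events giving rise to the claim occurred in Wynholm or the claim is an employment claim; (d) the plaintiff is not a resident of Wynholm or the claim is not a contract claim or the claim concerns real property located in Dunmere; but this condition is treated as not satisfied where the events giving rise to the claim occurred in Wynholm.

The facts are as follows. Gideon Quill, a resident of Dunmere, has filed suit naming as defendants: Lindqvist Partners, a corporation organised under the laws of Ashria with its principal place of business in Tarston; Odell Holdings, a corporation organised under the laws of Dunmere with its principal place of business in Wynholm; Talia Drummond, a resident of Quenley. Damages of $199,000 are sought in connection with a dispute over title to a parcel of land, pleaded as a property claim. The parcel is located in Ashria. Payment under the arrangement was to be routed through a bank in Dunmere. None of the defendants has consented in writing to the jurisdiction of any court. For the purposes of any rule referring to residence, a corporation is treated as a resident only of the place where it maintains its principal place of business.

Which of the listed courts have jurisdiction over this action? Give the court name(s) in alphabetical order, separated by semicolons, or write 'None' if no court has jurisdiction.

The Civil Court of Wynholm:
  (a) The amount in controversy is USD 199,000, within the $500,000 ceiling, so one alternative holds. Satisfied.
  (b) The amount in controversy is USD 199,000, which meets the 199,000 dollars floor — that alternative is enough. Met.
  (c) The corporate defendant(s) have their principal place of business in Tarston, Wynholm, not Quenley. The proviso rescues it, though: the claim is a property claim. Condition met.
  (d) The claim is a property claim, not an employment claim. Satisfied.
  → All conditions met; jurisdiction exists.
The Wynholm Regional Court:
  (a) The operative events occurred in Ashria, not Wynholm. Not met.
  (b) The corporate defendant(s) are organised in Ashria, Dunmere, not Wynholm. But the amount in controversy is 199,000 dollars, which meets the $199,000 floor, and the 'unless' clause therefore excuses the requirement. Condition met.
  (c) The amount in controversy is $199,000, within the $224,000 ceiling, so this disjunct is met. And the carve-out is inapplicable — the claim is a property claim, not a contract claim. Met.
  (d) No contract (and hence no place of execution) is alleged. Not satisfied.
  → No jurisdiction.
The Civil Court of Tarston:
  (a) The amount in controversy is $199,000, which meets the USD 25,000 floor, which satisfies one of the alternatives. The carve-out does not apply: the defendants reside as follows — Lindqvist Partners in Tarston, Odell Holdings in Wynholm, Talia Drummond in Quenley — not all in Tarston. Met.
  (b) The operative events occurred in Ashria, not Tarston. Condition not met.
  (c) The claim is a property claim, not a tort claim; the amount in controversy is 199,000 dollars, above the USD 50,000 ceiling — no alternative holds. Condition not met.
  (d) Lindqvist Partners has its principal place of business in Tarston — that alternative is enough. Condition met.
  → The court lacks jurisdiction.
The Circuit Court of Wynholm:
  (a) Lindqvist Partners is organised under the laws of Ashria. Met.
  (b) The amount in controversy is $199,000, which meets the 20,000 dollars floor, so one alternative holds. Satisfied.
  (c) Odell Holdings resides in Wynholm, so this disjunct is met. Condition met.
  (d) The plaintiff resides in Dunmere, which is not Wynholm, so this disjunct is met. The exception is not triggered, since the operative events occurred in Ashria, not Wynholm. Satisfied.
  → All conditions met; jurisdiction exists.

the Circuit Court of Wynholm; the Civil Court of Wynholm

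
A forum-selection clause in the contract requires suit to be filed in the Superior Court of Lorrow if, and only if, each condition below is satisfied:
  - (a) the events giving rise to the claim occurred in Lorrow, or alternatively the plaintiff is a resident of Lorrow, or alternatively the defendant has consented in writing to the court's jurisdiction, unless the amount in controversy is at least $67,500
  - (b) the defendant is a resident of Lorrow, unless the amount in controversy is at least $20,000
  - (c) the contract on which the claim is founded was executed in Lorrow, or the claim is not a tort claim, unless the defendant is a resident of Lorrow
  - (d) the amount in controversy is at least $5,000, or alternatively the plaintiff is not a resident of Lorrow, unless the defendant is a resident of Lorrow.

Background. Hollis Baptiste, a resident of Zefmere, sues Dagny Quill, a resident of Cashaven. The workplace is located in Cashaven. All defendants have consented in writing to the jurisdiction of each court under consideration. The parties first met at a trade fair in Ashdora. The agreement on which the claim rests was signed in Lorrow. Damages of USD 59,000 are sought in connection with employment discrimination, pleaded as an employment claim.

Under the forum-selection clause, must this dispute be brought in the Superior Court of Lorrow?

Yes

The Superior Court of Lorrow:
  (a) Every defendant has filed written consent, so this disjunct is met. Satisfied.
  (b) The defendant resides in Cashaven, not Lorrow. However, the amount in controversy is USD 59,000, which meets the 20,000 dollars floor, so the 'unless' proviso supplies this condition. Satisfied.
  (c) The contract was executed in Lorrow, so this disjunct is met. Met.
  (d) The amount in controversy is 59,000 dollars, which meets the 5,000 dollars floor — that alternative is enough. Met.
  → The clause applies.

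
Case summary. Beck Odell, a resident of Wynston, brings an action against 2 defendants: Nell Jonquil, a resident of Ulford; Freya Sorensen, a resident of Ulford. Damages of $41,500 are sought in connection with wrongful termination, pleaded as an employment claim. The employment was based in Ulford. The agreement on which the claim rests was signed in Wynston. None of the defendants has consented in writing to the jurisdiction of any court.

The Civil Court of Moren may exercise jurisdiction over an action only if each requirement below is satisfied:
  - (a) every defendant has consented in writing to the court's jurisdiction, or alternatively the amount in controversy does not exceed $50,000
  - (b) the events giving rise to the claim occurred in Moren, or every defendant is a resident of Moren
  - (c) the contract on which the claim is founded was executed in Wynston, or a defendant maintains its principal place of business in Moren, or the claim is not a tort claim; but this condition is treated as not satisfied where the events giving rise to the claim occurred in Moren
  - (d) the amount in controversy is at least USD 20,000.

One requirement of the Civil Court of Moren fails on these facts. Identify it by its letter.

(b)

The Civil Court of Moren:
  (a) The amount in controversy is USD 41,500, within the 50,000 dollars ceiling, which satisfies one of the alternatives. Met.
  (b) The operative events occurred in Ulford, not Moren; the defendants reside as follows — Nell Jonquil in Ulford, Freya Sorensen in Ulford — not all in Moren — no alternative holds. Not satisfied.
  (c) The contract was executed in Wynston, so one alternative holds. The exception is not triggered, since the operative events occurred in Ulford, not Moren. Met.
  (d) The amount in controversy is $41,500, which meets the USD 20,000 floor. Condition met.
Only condition (b) fails.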